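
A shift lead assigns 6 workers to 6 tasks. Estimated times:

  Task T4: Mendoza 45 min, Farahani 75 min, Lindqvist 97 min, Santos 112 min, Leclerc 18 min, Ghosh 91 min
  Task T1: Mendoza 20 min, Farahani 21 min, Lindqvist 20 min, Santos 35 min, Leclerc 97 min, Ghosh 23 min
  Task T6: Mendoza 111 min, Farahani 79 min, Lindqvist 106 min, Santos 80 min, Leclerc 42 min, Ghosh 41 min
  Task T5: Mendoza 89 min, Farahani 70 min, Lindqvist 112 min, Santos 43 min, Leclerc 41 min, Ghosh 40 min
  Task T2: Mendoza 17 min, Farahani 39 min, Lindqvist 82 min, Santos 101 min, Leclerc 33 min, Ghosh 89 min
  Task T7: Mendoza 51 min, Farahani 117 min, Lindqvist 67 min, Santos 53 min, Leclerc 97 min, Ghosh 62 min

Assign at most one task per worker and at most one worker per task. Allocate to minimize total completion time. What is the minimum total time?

Minimum total: 207 min

Optimal: Mendoza→Task T2 (17 min), Farahani→Task T1 (21 min), Lindqvist→Task T7 (67 min), Santos→Task T5 (43 min), Leclerc→Task T4 (18 min), Ghosh→Task T6 (41 min) — total 17+21+67+43+18+41 = 207 min.
Min-entry greedy (repeatedly take the single cheapest remaining cell) gives 227 min, worse by 20.
Next-best assignment: Mendoza→Task T7, Farahani→Task T2, Lindqvist→Task T1, Santos→Task T5, Leclerc→Task T4, Ghosh→Task T6 = 212 min.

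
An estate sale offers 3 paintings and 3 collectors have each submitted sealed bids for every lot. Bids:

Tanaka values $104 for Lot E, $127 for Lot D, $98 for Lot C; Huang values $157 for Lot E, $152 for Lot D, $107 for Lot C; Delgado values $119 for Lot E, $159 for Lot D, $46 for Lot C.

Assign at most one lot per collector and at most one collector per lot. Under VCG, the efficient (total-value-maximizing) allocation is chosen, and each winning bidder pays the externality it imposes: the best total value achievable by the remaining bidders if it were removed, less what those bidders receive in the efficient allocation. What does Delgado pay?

Efficient allocation: Tanaka→Lot C ($98), Huang→Lot E ($157), Delgado→Lot D ($159); total welfare W = $414.
Delgado receives Lot D at value $159, so the others get W − 159 = $255.
Without Delgado: best allocation of the remaining 2 bidders over all 3 lots is Tanaka→Lot D ($127), Huang→Lot E ($157), total $284.
VCG payment = (others' best without Delgado) − (others' welfare with Delgado) = 284 − 255 = $29.

Delgado pays $29.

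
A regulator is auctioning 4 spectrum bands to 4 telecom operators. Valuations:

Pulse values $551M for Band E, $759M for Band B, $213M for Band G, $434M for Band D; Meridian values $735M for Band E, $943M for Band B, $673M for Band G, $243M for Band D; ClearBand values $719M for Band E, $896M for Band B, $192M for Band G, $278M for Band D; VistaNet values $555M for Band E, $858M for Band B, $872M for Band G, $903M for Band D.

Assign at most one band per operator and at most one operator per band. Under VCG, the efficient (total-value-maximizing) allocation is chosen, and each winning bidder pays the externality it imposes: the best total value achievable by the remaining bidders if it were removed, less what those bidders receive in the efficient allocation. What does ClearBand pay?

Efficient allocation: Pulse→Band B ($759M), Meridian→Band G ($673M), ClearBand→Band E ($719M), VistaNet→Band D ($903M); total welfare W = $3054M.
ClearBand receives Band E at value $719M, so the others get W − 719 = $2335M.
Without ClearBand: best allocation of the remaining 3 bidders over all 4 bands is Pulse→Band E ($551M), Meridian→Band B ($943M), VistaNet→Band D ($903M), total $2397M.
VCG payment = (others' best without ClearBand) − (others' welfare with ClearBand) = 2397 − 2335 = $62M.

ClearBand pays $62M.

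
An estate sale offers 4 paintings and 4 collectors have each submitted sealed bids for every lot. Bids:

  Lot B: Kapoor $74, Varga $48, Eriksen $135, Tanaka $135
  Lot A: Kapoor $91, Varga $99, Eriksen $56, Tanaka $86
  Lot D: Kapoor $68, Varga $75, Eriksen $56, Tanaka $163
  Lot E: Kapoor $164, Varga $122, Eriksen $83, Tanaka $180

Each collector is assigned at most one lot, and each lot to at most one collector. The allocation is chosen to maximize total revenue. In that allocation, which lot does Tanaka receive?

Optimal: Kapoor→Lot E ($164), Varga→Lot A ($99), Eriksen→Lot B ($135), Tanaka→Lot D ($163) — total 164+99+135+163 = $561.
Max-entry greedy (repeatedly take the single best remaining cell) gives $482, worse by 79.
Swapping Tanaka↔Kapoor (Tanaka→Lot E $180, Kapoor→Lot D $68) loses 79.
No other one-to-one assignment exceeds $561.
Tanaka's own top lot is Lot E ($180), but forcing Tanaka→Lot E and reassigning the rest optimally gives only $482 — worse by 79.

Tanaka receives Lot D.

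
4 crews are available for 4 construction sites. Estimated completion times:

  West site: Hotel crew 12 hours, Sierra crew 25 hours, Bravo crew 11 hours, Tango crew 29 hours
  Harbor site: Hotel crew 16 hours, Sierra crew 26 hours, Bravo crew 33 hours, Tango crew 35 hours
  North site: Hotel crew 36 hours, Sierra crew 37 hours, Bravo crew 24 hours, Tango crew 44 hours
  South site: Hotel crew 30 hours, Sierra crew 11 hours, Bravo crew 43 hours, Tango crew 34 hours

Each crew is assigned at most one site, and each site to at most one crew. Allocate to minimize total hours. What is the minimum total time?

Optimal: Hotel crew→Harbor site (16 hours), Sierra crew→South site (11 hours), Bravo crew→North site (24 hours), Tango crew→West site (29 hours) — total 16+11+24+29 = 80 hours.
Min-entry greedy (repeatedly take the single cheapest remaining cell) gives 82 hours, worse by 2.
Next-best assignment: Hotel crew→West site, Sierra crew→South site, Bravo crew→North site, Tango crew→Harbor site = 82 hours.
No other one-to-one assignment undercuts 80 hours.

Min total: 80 hours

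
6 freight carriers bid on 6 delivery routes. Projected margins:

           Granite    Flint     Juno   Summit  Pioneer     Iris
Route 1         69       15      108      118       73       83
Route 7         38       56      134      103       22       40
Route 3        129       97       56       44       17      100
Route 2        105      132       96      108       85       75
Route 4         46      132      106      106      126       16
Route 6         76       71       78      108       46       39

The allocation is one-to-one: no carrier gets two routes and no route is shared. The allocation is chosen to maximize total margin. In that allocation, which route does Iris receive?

Optimal: Granite→Route 3 ($129k), Flint→Route 2 ($132k), Juno→Route 7 ($134k), Summit→Route 6 ($108k), Pioneer→Route 4 ($126k), Iris→Route 1 ($83k) — total 129+132+134+108+126+83 = $712k.
Max-entry greedy (repeatedly take the single best remaining cell) gives $678k, worse by 34.
Next-best assignment: Granite→Route 6, Flint→Route 2, Juno→Route 7, Summit→Route 1, Pioneer→Route 4, Iris→Route 3 = $686k.
Every other assignment is strictly worse.
Iris's own top route is Route 3 ($100k), but forcing Iris→Route 3 and reassigning the rest optimally gives only $686k — worse by 26.

Iris receives Route 1.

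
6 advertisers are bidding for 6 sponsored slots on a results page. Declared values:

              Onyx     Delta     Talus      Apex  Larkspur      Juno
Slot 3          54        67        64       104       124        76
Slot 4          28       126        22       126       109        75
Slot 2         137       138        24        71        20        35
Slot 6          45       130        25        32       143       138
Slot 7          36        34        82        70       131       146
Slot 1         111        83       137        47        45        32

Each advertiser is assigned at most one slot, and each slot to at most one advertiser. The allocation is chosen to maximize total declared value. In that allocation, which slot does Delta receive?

Delta receives Slot 6.

This is a one-to-one assignment (maximum-weight bipartite matching).
Optimal: Onyx→Slot 2 ($137), Delta→Slot 6 ($130), Talus→Slot 1 ($137), Apex→Slot 4 ($126), Larkspur→Slot 3 ($124), Juno→Slot 7 ($146) — total 137+130+137+126+124+146 = $800.
Next-best assignment: Onyx→Slot 2, Delta→Slot 4, Talus→Slot 1, Apex→Slot 3, Larkspur→Slot 6, Juno→Slot 7 = $793.
Delta's own top slot is Slot 2 ($138), but forcing Delta→Slot 2 and reassigning the rest optimally gives only $744 — worse by 56.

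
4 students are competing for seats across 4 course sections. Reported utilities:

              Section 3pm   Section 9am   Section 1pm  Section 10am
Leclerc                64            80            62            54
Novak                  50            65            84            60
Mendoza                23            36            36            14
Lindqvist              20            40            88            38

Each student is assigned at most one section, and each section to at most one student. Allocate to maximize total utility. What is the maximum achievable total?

Max total: 251 points

Optimal: Leclerc→Section 9am (80 points), Novak→Section 10am (60 points), Mendoza→Section 3pm (23 points), Lindqvist→Section 1pm (88 points) — total 80+60+23+88 = 251 points.
Column-greedy (each section in turn goes to its best remaining student) gives 231 points, worse by 20.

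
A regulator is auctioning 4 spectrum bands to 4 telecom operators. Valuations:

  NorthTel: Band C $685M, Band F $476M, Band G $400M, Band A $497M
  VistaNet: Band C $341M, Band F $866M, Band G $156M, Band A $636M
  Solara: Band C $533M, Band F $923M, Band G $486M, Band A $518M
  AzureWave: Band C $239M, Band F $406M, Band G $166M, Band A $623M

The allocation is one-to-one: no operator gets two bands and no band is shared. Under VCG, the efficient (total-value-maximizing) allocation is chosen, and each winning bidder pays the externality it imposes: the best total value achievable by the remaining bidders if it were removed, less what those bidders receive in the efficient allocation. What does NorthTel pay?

NorthTel pays $47M.

Efficient allocation: NorthTel→Band C ($685M), VistaNet→Band F ($866M), Solara→Band G ($486M), AzureWave→Band A ($623M); total welfare W = $2660M.
NorthTel receives Band C at value $685M, so the others get W − 685 = $1975M.
Without NorthTel: best allocation of the remaining 3 bidders over all 4 bands is VistaNet→Band F ($866M), Solara→Band C ($533M), AzureWave→Band A ($623M), total $2022M.
VCG payment = (others' best without NorthTel) − (others' welfare with NorthTel) = 2022 − 1975 = $47M.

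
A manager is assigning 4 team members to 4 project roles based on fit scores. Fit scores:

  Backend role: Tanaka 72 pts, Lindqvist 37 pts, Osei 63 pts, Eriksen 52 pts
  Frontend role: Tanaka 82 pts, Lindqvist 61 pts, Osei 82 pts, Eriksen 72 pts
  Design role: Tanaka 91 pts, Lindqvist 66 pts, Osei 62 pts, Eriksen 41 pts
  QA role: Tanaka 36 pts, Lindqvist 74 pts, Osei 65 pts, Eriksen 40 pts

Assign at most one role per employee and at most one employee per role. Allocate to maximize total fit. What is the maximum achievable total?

Optimal: Tanaka→Design role (91 pts), Lindqvist→QA role (74 pts), Osei→Backend role (63 pts), Eriksen→Frontend role (72 pts) — total 91+74+63+72 = 300 pts.
Column-greedy (each role in turn goes to its best remaining employee) gives 260 pts, worse by 40.

Maximum total: 300 pts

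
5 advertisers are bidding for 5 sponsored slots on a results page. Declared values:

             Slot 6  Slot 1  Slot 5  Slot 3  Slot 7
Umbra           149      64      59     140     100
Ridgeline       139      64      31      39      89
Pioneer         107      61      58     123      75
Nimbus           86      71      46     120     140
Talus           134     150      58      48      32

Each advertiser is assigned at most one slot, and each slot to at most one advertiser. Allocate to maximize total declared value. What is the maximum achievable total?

This is the linear assignment problem.
Optimal: Umbra→Slot 3 ($140), Ridgeline→Slot 6 ($139), Pioneer→Slot 5 ($58), Nimbus→Slot 7 ($140), Talus→Slot 1 ($150) — total 140+139+58+140+150 = $627.
Row-greedy (each advertiser in turn takes its best remaining slot) gives $490, worse by 137.
Swapping Ridgeline↔Nimbus (Ridgeline→Slot 7 $89, Nimbus→Slot 6 $86) loses 104.
Every other assignment is strictly worse.

Max total: $627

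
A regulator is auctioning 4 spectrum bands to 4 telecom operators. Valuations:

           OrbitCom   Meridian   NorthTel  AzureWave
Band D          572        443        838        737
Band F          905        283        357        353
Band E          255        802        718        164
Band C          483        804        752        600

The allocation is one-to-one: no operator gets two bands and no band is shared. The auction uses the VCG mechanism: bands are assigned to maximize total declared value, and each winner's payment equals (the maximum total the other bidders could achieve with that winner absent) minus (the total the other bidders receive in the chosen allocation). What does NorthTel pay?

Efficient allocation: OrbitCom→Band F ($905M), Meridian→Band E ($802M), NorthTel→Band C ($752M), AzureWave→Band D ($737M); total welfare W = $3196M.
NorthTel receives Band C at value $752M, so the others get W − 752 = $2444M.
Without NorthTel: best allocation of the remaining 3 bidders over all 4 bands is OrbitCom→Band F ($905M), Meridian→Band C ($804M), AzureWave→Band D ($737M), total $2446M.
VCG payment = (others' best without NorthTel) − (others' welfare with NorthTel) = 2446 − 2444 = $2M.

NorthTel pays $2M.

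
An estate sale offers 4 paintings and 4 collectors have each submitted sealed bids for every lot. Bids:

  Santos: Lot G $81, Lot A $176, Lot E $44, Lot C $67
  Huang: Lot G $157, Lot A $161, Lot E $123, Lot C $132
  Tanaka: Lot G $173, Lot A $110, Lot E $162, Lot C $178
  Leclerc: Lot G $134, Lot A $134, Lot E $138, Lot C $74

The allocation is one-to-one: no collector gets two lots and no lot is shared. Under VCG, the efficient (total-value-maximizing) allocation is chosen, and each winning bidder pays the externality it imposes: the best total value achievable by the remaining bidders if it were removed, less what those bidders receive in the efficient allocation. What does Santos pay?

Santos pays $4.

Efficient allocation: Santos→Lot A ($176), Huang→Lot G ($157), Tanaka→Lot C ($178), Leclerc→Lot E ($138); total welfare W = $649.
Santos receives Lot A at value $176, so the others get W − 176 = $473.
Without Santos: best allocation of the remaining 3 bidders over all 4 lots is Huang→Lot A ($161), Tanaka→Lot C ($178), Leclerc→Lot E ($138), total $477.
VCG payment = (others' best without Santos) − (others' welfare with Santos) = 477 − 473 = $4.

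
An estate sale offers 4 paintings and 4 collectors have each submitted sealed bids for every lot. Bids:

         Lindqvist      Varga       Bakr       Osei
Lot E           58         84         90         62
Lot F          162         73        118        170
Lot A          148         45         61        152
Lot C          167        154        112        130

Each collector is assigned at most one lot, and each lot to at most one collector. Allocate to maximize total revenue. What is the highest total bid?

Treat this as an assignment problem: match each collector to one lot.
Optimal: Lindqvist→Lot A ($148), Varga→Lot C ($154), Bakr→Lot E ($90), Osei→Lot F ($170) — total 148+154+90+170 = $562.
Next-best assignment: Lindqvist→Lot F, Varga→Lot C, Bakr→Lot E, Osei→Lot A = $558.

Maximum total: $562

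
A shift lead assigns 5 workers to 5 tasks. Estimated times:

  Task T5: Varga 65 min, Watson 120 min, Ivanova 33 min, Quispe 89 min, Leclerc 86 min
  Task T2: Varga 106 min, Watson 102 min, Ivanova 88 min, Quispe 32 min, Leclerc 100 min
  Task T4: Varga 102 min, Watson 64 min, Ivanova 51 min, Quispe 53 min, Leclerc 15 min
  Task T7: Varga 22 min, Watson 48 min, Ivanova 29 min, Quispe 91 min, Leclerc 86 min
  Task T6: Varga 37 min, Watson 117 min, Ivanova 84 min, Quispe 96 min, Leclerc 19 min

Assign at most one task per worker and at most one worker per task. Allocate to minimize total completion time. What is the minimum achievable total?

Min total: 165 min

This is a one-to-one assignment (minimum-cost bipartite matching).
Optimal: Varga→Task T6 (37 min), Watson→Task T7 (48 min), Ivanova→Task T5 (33 min), Quispe→Task T2 (32 min), Leclerc→Task T4 (15 min) — total 37+48+33+32+15 = 165 min.
Row-greedy (each worker in turn takes its cheapest remaining task) gives 170 min, worse by 5.
Next-best assignment: Varga→Task T7, Watson→Task T4, Ivanova→Task T5, Quispe→Task T2, Leclerc→Task T6 = 170 min.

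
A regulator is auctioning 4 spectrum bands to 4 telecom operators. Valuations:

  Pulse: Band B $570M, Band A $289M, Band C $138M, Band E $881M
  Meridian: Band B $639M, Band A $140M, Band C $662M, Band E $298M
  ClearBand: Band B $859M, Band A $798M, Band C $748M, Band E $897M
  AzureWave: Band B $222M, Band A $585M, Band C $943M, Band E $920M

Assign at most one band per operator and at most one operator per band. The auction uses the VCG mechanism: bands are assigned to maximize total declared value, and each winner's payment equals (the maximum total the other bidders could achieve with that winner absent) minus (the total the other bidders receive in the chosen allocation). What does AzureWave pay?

Efficient allocation: Pulse→Band E ($881M), Meridian→Band B ($639M), ClearBand→Band A ($798M), AzureWave→Band C ($943M); total welfare W = $3261M.
AzureWave receives Band C at value $943M, so the others get W − 943 = $2318M.
Without AzureWave: best allocation of the remaining 3 bidders over all 4 bands is Pulse→Band E ($881M), Meridian→Band C ($662M), ClearBand→Band B ($859M), total $2402M.
VCG payment = (others' best without AzureWave) − (others' welfare with AzureWave) = 2402 − 2318 = $84M.

AzureWave pays $84M.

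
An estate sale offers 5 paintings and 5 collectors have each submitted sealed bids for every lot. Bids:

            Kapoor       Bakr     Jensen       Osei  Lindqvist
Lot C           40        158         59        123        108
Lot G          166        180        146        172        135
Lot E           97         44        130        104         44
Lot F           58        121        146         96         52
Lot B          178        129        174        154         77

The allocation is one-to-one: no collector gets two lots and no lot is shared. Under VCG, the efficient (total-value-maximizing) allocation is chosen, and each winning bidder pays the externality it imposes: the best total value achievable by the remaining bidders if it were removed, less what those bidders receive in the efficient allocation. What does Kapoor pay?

Efficient allocation: Kapoor→Lot B ($178), Bakr→Lot C ($158), Jensen→Lot F ($146), Osei→Lot E ($104), Lindqvist→Lot G ($135); total welfare W = $721.
Kapoor receives Lot B at value $178, so the others get W − 178 = $543.
Without Kapoor: best allocation of the remaining 4 bidders over all 5 lots is Bakr→Lot C ($158), Jensen→Lot F ($146), Osei→Lot B ($154), Lindqvist→Lot G ($135), total $593.
VCG payment = (others' best without Kapoor) − (others' welfare with Kapoor) = 593 − 543 = $50.

Kapoor pays $50.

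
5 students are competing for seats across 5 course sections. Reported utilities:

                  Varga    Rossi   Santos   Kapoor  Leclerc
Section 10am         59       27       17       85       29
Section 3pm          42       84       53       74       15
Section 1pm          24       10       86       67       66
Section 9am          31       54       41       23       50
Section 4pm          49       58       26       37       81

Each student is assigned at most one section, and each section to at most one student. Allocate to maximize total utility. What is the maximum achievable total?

Max total: 367 points

Optimal: Varga→Section 9am (31 points), Rossi→Section 3pm (84 points), Santos→Section 1pm (86 points), Kapoor→Section 10am (85 points), Leclerc→Section 4pm (81 points) — total 31+84+86+85+81 = 367 points.
Row-greedy (each student in turn takes its best remaining section) gives 316 points, worse by 51.
Checked against all permutations: 367 points is optimal.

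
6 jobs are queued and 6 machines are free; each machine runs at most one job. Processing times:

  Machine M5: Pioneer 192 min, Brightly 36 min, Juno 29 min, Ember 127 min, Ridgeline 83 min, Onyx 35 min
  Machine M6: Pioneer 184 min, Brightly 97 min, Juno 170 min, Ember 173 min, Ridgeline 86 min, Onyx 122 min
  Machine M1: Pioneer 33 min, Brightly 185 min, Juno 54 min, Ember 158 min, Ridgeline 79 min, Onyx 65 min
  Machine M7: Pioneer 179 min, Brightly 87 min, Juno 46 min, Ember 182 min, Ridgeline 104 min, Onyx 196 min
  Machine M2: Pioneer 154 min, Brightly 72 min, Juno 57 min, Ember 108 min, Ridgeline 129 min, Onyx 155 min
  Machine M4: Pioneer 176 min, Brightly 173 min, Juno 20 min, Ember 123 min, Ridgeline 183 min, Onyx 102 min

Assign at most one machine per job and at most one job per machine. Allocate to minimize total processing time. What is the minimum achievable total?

Minimum total: 369 min

Optimal: Pioneer→Machine M1 (33 min), Brightly→Machine M7 (87 min), Juno→Machine M4 (20 min), Ember→Machine M2 (108 min), Ridgeline→Machine M6 (86 min), Onyx→Machine M5 (35 min) — total 33+87+20+108+86+35 = 369 min.
Row-greedy (each job in turn takes its cheapest remaining machine) gives 479 min, worse by 110.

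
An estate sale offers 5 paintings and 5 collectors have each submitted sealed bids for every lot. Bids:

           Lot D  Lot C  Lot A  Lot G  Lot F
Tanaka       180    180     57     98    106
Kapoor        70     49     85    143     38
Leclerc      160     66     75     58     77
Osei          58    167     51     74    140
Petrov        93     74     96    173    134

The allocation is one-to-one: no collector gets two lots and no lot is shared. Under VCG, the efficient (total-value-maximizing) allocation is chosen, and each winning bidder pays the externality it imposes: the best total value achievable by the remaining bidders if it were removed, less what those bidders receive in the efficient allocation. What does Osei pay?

Efficient allocation: Tanaka→Lot C ($180), Kapoor→Lot A ($85), Leclerc→Lot D ($160), Osei→Lot F ($140), Petrov→Lot G ($173); total welfare W = $738.
Osei receives Lot F at value $140, so the others get W − 140 = $598.
Without Osei: best allocation of the remaining 4 bidders over all 5 lots is Tanaka→Lot C ($180), Kapoor→Lot G ($143), Leclerc→Lot D ($160), Petrov→Lot F ($134), total $617.
VCG payment = (others' best without Osei) − (others' welfare with Osei) = 617 − 598 = $19.

Osei pays $19.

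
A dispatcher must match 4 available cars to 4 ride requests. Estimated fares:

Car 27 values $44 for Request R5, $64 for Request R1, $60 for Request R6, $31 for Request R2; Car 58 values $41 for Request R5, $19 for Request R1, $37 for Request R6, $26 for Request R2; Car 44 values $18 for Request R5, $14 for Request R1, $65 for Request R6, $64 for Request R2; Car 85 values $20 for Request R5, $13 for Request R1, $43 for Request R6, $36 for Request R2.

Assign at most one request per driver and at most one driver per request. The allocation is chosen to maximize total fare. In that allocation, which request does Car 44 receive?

Car 44 receives Request R2.

Optimal: Car 27→Request R1 ($64), Car 58→Request R5 ($41), Car 44→Request R2 ($64), Car 85→Request R6 ($43) — total 64+41+64+43 = $212.
Column-greedy (each request in turn goes to its best remaining driver) gives $164, worse by 48.
Car 44's own top request is Request R6 ($65), but forcing Car 44→Request R6 and reassigning the rest optimally gives only $206 — worse by 6.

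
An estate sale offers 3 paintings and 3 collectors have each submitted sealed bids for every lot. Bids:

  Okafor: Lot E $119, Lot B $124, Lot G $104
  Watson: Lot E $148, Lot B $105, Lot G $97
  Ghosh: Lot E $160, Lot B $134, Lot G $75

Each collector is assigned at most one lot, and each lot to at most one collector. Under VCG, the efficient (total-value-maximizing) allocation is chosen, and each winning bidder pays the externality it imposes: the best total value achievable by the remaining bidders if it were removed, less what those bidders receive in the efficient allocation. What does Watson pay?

Watson pays $46.

Efficient allocation: Okafor→Lot G ($104), Watson→Lot E ($148), Ghosh→Lot B ($134); total welfare W = $386.
Watson receives Lot E at value $148, so the others get W − 148 = $238.
Without Watson: best allocation of the remaining 2 bidders over all 3 lots is Okafor→Lot B ($124), Ghosh→Lot E ($160), total $284.
VCG payment = (others' best without Watson) − (others' welfare with Watson) = 284 − 238 = $46.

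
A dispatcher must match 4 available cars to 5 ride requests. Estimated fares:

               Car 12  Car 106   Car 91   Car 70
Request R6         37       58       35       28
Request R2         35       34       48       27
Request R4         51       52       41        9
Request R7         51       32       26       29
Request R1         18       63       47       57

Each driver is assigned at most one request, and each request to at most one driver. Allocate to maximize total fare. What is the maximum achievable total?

Maximum total: $214

Optimal: Car 12→Request R4 ($51), Car 106→Request R6 ($58), Car 91→Request R2 ($48), Car 70→Request R1 ($57) — total 51+58+48+57 = $214.
Column-greedy (each request in turn goes to its best remaining driver) gives $186, worse by 28.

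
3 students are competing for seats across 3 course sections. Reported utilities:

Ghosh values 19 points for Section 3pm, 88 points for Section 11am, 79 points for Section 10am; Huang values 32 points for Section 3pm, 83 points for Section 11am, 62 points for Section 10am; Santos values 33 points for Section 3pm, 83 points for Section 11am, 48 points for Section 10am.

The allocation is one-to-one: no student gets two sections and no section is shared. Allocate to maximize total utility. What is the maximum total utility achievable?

Maximum total: 195 points

Optimal: Ghosh→Section 10am (79 points), Huang→Section 11am (83 points), Santos→Section 3pm (33 points) — total 79+83+33 = 195 points.
Row-greedy (each student in turn takes its best remaining section) gives 183 points, worse by 12.
No other one-to-one assignment exceeds 195 points.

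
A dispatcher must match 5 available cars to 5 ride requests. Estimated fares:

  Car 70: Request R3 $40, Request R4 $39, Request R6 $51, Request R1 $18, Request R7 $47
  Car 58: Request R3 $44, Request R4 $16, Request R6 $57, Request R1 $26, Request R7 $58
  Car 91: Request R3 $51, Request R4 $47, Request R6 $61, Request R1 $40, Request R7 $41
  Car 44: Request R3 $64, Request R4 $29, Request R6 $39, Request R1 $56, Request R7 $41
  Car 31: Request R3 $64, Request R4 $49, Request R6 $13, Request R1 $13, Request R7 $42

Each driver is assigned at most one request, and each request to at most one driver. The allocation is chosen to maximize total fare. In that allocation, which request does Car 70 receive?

Car 70 receives Request R4.

Optimal: Car 70→Request R4 ($39), Car 58→Request R7 ($58), Car 91→Request R6 ($61), Car 44→Request R1 ($56), Car 31→Request R3 ($64) — total 39+58+61+56+64 = $278.
Max-entry greedy (repeatedly take the single best remaining cell) gives $250, worse by 28.
Checked against all permutations: $278 is optimal.
Car 70's own top request is Request R6 ($51), but forcing Car 70→Request R6 and reassigning the rest optimally gives only $276 — worse by 2.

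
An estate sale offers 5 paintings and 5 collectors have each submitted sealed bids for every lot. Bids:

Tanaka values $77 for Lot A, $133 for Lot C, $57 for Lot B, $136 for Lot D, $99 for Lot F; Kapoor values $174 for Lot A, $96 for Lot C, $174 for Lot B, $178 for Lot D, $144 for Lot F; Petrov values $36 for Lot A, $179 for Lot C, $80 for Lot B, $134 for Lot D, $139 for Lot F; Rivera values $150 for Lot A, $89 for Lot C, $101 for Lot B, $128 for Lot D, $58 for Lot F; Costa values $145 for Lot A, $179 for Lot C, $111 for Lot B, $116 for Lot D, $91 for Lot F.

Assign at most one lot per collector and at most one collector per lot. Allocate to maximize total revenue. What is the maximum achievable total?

Optimal: Tanaka→Lot D ($136), Kapoor→Lot B ($174), Petrov→Lot F ($139), Rivera→Lot A ($150), Costa→Lot C ($179) — total 136+174+139+150+179 = $778.
Max-entry greedy (repeatedly take the single best remaining cell) gives $717, worse by 61.
Checked against all permutations: $778 is optimal.

Max total: $778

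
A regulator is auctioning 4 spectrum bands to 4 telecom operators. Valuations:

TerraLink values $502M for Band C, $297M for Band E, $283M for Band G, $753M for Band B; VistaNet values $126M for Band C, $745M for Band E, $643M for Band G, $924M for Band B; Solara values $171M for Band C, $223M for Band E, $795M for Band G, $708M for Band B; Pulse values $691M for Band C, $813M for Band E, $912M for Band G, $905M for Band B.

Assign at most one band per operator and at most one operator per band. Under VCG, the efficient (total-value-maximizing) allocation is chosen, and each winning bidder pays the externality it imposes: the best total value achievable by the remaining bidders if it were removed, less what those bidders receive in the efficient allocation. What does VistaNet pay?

Efficient allocation: TerraLink→Band C ($502M), VistaNet→Band B ($924M), Solara→Band G ($795M), Pulse→Band E ($813M); total welfare W = $3034M.
VistaNet receives Band B at value $924M, so the others get W − 924 = $2110M.
Without VistaNet: best allocation of the remaining 3 bidders over all 4 bands is TerraLink→Band B ($753M), Solara→Band G ($795M), Pulse→Band E ($813M), total $2361M.
VCG payment = (others' best without VistaNet) − (others' welfare with VistaNet) = 2361 − 2110 = $251M.

VistaNet pays $251M.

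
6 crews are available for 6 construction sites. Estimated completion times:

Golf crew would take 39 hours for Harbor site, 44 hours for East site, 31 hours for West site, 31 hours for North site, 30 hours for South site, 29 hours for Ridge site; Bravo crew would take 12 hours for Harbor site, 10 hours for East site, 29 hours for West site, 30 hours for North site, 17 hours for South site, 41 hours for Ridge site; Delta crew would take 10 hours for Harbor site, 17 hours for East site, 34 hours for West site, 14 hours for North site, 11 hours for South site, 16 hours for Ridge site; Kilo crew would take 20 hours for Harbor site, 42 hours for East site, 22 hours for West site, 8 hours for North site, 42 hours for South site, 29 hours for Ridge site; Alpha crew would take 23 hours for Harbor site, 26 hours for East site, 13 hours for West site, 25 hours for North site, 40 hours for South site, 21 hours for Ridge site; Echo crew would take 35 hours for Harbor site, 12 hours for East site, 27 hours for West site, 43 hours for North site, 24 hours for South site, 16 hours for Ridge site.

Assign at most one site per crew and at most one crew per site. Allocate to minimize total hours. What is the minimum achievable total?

Minimum total: 85 hours

Optimal: Golf crew→Ridge site (29 hours), Bravo crew→Harbor site (12 hours), Delta crew→South site (11 hours), Kilo crew→North site (8 hours), Alpha crew→West site (13 hours), Echo crew→East site (12 hours) — total 29+12+11+8+13+12 = 85 hours.
Column-greedy (each site in turn goes to its cheapest remaining crew) gives 94 hours, worse by 9.
Next-best assignment: Golf crew→South site, Bravo crew→East site, Delta crew→Harbor site, Kilo crew→North site, Alpha crew→West site, Echo crew→Ridge site = 87 hours.
Every other assignment is strictly worse.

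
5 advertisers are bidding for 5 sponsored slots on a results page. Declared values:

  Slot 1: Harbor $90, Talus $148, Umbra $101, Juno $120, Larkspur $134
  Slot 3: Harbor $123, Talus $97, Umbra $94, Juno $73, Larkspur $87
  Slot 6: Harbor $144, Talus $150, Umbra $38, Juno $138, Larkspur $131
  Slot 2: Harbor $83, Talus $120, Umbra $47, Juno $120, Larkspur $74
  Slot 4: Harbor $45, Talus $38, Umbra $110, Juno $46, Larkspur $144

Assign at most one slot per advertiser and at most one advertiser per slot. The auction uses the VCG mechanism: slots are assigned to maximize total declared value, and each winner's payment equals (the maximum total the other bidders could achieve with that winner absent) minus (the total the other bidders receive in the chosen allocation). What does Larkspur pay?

Larkspur pays $16.

Efficient allocation: Harbor→Slot 6 ($144), Talus→Slot 1 ($148), Umbra→Slot 3 ($94), Juno→Slot 2 ($120), Larkspur→Slot 4 ($144); total welfare W = $650.
Larkspur receives Slot 4 at value $144, so the others get W − 144 = $506.
Without Larkspur: best allocation of the remaining 4 bidders over all 5 slots is Harbor→Slot 6 ($144), Talus→Slot 1 ($148), Umbra→Slot 4 ($110), Juno→Slot 2 ($120), total $522.
VCG payment = (others' best without Larkspur) − (others' welfare with Larkspur) = 522 − 506 = $16.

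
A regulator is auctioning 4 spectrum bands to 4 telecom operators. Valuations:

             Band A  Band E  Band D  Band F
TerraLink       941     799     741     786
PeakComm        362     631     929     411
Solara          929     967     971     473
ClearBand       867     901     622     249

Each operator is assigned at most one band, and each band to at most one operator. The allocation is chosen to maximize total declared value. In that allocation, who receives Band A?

ClearBand receives Band A.

Optimal: TerraLink→Band F ($786M), PeakComm→Band D ($929M), Solara→Band E ($967M), ClearBand→Band A ($867M) — total 786+929+967+867 = $3549M.
Max-entry greedy (repeatedly take the single best remaining cell) gives $3224M, worse by 325.
Next-best assignment: TerraLink→Band F, PeakComm→Band D, Solara→Band A, ClearBand→Band E = $3545M.
Swapping TerraLink↔ClearBand (TerraLink→Band A $941M, ClearBand→Band F $249M) loses 463.
ClearBand's own top band is Band E ($901M), but forcing ClearBand→Band E and reassigning the rest optimally gives only $3545M — worse by 4.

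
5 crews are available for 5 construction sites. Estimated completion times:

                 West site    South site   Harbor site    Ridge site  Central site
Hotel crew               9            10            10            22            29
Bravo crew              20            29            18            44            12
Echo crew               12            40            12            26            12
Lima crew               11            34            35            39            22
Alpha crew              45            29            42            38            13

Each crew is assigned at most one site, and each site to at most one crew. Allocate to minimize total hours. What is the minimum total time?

Min total: 78 hours

This is the linear assignment problem.
Optimal: Hotel crew→South site (10 hours), Bravo crew→Harbor site (18 hours), Echo crew→Ridge site (26 hours), Lima crew→West site (11 hours), Alpha crew→Central site (13 hours) — total 10+18+26+11+13 = 78 hours.
Column-greedy (each site in turn goes to its cheapest remaining crew) gives 110 hours, worse by 32.
Next-best assignment: Hotel crew→South site, Bravo crew→Central site, Echo crew→Harbor site, Lima crew→West site, Alpha crew→Ridge site = 83 hours.
Swapping Bravo crew↔Lima crew (Bravo crew→West site 20 hours, Lima crew→Harbor site 35 hours) adds 26.
No other one-to-one assignment undercuts 78 hours.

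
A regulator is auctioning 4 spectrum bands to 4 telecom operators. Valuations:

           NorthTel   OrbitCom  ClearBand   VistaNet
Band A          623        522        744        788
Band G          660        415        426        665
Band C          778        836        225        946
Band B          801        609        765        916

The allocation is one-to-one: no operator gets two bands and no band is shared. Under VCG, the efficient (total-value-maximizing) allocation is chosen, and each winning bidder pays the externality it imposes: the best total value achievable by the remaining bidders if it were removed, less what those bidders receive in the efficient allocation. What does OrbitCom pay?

Efficient allocation: NorthTel→Band G ($660M), OrbitCom→Band C ($836M), ClearBand→Band A ($744M), VistaNet→Band B ($916M); total welfare W = $3156M.
OrbitCom receives Band C at value $836M, so the others get W − 836 = $2320M.
Without OrbitCom: best allocation of the remaining 3 bidders over all 4 bands is NorthTel→Band B ($801M), ClearBand→Band A ($744M), VistaNet→Band C ($946M), total $2491M.
VCG payment = (others' best without OrbitCom) − (others' welfare with OrbitCom) = 2491 − 2320 = $171M.

OrbitCom pays $171M.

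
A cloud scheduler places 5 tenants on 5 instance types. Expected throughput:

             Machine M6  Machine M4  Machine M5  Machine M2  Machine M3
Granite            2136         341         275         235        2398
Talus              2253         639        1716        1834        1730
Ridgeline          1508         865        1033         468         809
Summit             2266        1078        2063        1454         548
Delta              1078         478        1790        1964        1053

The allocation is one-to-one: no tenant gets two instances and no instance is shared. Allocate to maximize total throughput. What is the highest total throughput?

Maximum total: 9543 ops/s

Treat this as an assignment problem: match each tenant to one instance.
Optimal: Granite→Machine M3 (2398 ops/s), Talus→Machine M6 (2253 ops/s), Ridgeline→Machine M4 (865 ops/s), Summit→Machine M5 (2063 ops/s), Delta→Machine M2 (1964 ops/s) — total 2398+2253+865+2063+1964 = 9543 ops/s.
Row-greedy (each tenant in turn takes its best remaining instance) gives 7616 ops/s, worse by 1927.
Next-best assignment: Granite→Machine M3, Talus→Machine M5, Ridgeline→Machine M4, Summit→Machine M6, Delta→Machine M2 = 9209 ops/s.
Swapping Summit↔Ridgeline (Summit→Machine M4 1078 ops/s, Ridgeline→Machine M5 1033 ops/s) loses 817.
No other one-to-one assignment exceeds 9543 ops/s.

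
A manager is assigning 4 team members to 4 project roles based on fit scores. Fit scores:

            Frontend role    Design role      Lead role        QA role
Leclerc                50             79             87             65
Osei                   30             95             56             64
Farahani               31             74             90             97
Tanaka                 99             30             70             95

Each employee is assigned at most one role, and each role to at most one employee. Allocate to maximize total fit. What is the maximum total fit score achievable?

Treat this as an assignment problem: match each employee to one role.
Optimal: Leclerc→Lead role (87 pts), Osei→Design role (95 pts), Farahani→QA role (97 pts), Tanaka→Frontend role (99 pts) — total 87+95+97+99 = 378 pts.
Column-greedy (each role in turn goes to its best remaining employee) gives 349 pts, worse by 29.
Next-best assignment: Leclerc→QA role, Osei→Design role, Farahani→Lead role, Tanaka→Frontend role = 349 pts.

Max total: 378 pts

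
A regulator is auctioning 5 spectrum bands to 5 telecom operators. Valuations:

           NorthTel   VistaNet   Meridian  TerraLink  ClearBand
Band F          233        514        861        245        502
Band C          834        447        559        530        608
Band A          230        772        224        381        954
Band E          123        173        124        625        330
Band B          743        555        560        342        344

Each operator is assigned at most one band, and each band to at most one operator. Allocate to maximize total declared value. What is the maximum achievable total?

This is the linear assignment problem.
Optimal: NorthTel→Band C ($834M), VistaNet→Band B ($555M), Meridian→Band F ($861M), TerraLink→Band E ($625M), ClearBand→Band A ($954M) — total 834+555+861+625+954 = $3829M.
Row-greedy (each operator in turn takes its best remaining band) gives $3436M, worse by 393.
Swapping TerraLink↔NorthTel (TerraLink→Band C $530M, NorthTel→Band E $123M) loses 806.

Maximum total: $3829M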